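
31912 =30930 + 982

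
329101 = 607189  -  278088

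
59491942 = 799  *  74458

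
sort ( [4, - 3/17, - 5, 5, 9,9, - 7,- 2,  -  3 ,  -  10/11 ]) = [ - 7, - 5 , -3, - 2, - 10/11, - 3/17,4,5,9,  9 ]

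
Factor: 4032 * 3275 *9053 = 2^6*3^2*5^2*7^1 * 11^1*131^1*823^1=119543054400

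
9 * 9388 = 84492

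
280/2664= 35/333 = 0.11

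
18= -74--92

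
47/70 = 47/70 = 0.67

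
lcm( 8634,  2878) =8634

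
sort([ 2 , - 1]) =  [ - 1 , 2] 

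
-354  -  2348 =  - 2702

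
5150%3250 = 1900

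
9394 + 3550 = 12944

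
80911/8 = 80911/8 = 10113.88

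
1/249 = 1/249 = 0.00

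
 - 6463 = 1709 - 8172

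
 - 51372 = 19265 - 70637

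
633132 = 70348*9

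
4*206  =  824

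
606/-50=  - 13 + 22/25= - 12.12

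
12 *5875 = 70500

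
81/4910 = 81/4910=0.02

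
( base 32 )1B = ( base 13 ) 34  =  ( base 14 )31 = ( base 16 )2b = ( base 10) 43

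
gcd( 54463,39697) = 107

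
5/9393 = 5/9393 = 0.00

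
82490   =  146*565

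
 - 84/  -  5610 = 14/935 = 0.01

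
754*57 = 42978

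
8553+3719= 12272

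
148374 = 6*24729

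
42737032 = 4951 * 8632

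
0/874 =0  =  0.00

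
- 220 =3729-3949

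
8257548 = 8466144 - 208596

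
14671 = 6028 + 8643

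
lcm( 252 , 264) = 5544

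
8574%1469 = 1229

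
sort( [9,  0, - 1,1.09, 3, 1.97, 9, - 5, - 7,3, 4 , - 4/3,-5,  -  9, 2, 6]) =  [  -  9, - 7, - 5, - 5, - 4/3, - 1, 0,1.09 , 1.97 , 2,3 , 3,4,6, 9, 9]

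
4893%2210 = 473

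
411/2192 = 3/16 = 0.19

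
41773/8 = 5221 + 5/8  =  5221.62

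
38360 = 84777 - 46417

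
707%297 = 113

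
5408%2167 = 1074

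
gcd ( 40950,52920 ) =630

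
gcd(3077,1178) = 1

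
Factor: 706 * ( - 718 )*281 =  - 142441148 = - 2^2*281^1*353^1*359^1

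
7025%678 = 245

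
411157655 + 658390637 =1069548292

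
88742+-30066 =58676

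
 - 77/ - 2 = 77/2 =38.50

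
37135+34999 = 72134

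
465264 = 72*6462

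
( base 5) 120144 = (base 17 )F54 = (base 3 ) 20001212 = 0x1148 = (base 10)4424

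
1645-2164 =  - 519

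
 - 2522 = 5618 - 8140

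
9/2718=1/302  =  0.00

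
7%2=1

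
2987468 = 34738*86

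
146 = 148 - 2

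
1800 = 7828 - 6028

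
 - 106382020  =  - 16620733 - 89761287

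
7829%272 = 213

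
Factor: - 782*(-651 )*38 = 19345116 = 2^2 * 3^1*7^1 * 17^1*19^1 * 23^1*31^1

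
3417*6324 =21609108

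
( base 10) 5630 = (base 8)12776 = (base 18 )h6e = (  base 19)fb6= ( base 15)1A05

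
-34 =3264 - 3298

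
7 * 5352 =37464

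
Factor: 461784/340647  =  2^3*71^1 *419^(-1 ) = 568/419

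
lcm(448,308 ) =4928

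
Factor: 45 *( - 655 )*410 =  - 12084750 = - 2^1*3^2*5^3 * 41^1*131^1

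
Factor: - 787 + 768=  - 19 = -19^1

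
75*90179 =6763425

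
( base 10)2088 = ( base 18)680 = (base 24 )3F0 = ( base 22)46K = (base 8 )4050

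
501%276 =225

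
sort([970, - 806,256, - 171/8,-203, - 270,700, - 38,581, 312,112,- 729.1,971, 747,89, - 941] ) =[ - 941, - 806 ,-729.1, - 270 , - 203,  -  38, - 171/8,89, 112,256,312,581, 700,747,970,971 ] 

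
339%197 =142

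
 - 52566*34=-1787244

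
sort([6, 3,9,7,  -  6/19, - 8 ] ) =[ - 8, - 6/19,3,6,  7, 9]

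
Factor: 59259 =3^1*19753^1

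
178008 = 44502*4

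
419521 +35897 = 455418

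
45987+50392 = 96379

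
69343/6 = 69343/6  =  11557.17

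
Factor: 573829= 573829^1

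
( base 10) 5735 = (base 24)9mn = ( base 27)7NB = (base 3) 21212102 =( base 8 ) 13147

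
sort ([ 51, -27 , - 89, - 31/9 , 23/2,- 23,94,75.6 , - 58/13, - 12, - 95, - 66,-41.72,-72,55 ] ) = [ - 95,-89 ,-72, - 66, - 41.72, - 27, - 23,-12, - 58/13 , - 31/9, 23/2, 51,55,75.6,94]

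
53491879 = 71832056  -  18340177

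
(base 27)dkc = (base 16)272D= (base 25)g14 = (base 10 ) 10029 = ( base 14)3925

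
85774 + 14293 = 100067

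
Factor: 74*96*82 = 582528 = 2^7*3^1 * 37^1*41^1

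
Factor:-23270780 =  - 2^2*5^1*13^1*37^1 * 41^1*59^1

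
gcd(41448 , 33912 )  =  3768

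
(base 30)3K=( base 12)92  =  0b1101110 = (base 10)110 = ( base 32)3E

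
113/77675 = 113/77675 = 0.00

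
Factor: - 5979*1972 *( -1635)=19277611380 = 2^2*3^2*5^1*17^1*29^1* 109^1 * 1993^1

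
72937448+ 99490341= 172427789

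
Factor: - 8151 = -3^1*11^1*13^1*19^1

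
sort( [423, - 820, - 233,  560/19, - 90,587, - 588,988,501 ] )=[ - 820, - 588, - 233, - 90, 560/19,423, 501,587,988] 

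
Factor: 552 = 2^3 * 3^1*23^1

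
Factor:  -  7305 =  - 3^1 * 5^1*487^1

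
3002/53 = 3002/53 = 56.64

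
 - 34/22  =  -17/11 =-1.55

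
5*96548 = 482740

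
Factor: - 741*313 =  - 3^1 * 13^1*19^1*313^1 = - 231933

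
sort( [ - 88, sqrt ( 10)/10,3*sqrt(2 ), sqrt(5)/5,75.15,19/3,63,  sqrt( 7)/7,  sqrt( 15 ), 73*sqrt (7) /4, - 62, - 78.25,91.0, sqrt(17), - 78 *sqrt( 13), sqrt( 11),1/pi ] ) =[ - 78*sqrt(13)  , - 88, - 78.25, - 62,sqrt (10 )/10,1/pi, sqrt( 7)/7,sqrt( 5)/5, sqrt( 11 ), sqrt(15 ),sqrt (17),3*sqrt(2) , 19/3,73*sqrt(7)/4, 63, 75.15, 91.0] 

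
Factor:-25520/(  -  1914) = 2^3*3^( - 1 )*5^1 =40/3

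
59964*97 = 5816508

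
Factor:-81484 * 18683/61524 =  - 380591393/15381 = - 3^(-2) * 7^1*13^1*17^1*157^1*1567^1*1709^(-1)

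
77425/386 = 77425/386  =  200.58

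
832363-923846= - 91483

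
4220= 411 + 3809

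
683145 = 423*1615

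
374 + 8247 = 8621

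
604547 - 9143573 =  - 8539026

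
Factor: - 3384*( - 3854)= 2^4*3^2*41^1*47^2 = 13041936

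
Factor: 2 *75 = 2^1 * 3^1* 5^2= 150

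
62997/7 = 62997/7 = 8999.57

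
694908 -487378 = 207530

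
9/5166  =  1/574= 0.00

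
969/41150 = 969/41150= 0.02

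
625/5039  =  625/5039  =  0.12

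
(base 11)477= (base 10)568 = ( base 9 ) 701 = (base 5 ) 4233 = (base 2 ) 1000111000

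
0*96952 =0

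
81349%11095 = 3684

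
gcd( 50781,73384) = 1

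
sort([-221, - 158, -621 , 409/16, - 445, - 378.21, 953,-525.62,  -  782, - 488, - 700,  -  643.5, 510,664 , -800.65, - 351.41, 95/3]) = [ - 800.65, - 782, - 700,-643.5, - 621  , - 525.62, - 488, - 445, -378.21, - 351.41,- 221,-158,  409/16,  95/3, 510, 664, 953]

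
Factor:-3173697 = - 3^2*352633^1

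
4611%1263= 822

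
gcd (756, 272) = 4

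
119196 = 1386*86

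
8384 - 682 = 7702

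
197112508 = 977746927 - 780634419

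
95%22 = 7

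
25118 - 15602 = 9516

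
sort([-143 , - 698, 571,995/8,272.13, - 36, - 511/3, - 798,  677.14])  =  [ - 798, - 698, - 511/3, - 143,-36,995/8, 272.13, 571,677.14 ]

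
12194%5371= 1452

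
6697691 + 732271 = 7429962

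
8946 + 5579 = 14525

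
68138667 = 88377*771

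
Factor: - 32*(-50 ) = 2^6*5^2 = 1600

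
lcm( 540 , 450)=2700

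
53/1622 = 53/1622 = 0.03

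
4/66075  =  4/66075 =0.00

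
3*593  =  1779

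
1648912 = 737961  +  910951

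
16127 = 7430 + 8697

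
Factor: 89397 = 3^3*7^1 * 11^1 * 43^1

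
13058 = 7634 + 5424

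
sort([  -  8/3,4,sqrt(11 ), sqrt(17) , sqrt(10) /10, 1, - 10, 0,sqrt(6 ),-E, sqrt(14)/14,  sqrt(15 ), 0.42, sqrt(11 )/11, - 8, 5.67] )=[-10,-8,-E,-8/3, 0,sqrt( 14 ) /14, sqrt(11 ) /11,sqrt(10)/10,0.42,1,sqrt( 6 ), sqrt (11 ), sqrt( 15),4, sqrt( 17), 5.67]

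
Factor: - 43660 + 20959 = - 22701 = - 3^1 * 7^1 * 23^1*47^1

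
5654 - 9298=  - 3644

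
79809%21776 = 14481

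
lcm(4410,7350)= 22050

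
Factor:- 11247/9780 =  - 23/20 = -  2^(-2 )*5^( -1)*23^1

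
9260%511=62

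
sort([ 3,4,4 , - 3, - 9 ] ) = [ - 9,  -  3, 3,4,4]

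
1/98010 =1/98010 = 0.00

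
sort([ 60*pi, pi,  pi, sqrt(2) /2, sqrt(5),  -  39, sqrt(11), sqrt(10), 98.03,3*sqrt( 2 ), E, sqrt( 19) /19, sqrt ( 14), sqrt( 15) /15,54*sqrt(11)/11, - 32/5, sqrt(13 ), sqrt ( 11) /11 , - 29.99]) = [ - 39, - 29.99, - 32/5, sqrt(19) /19, sqrt(15) /15, sqrt(11)/11, sqrt( 2) /2,sqrt ( 5 ),  E, pi,  pi , sqrt( 10), sqrt(  11 ), sqrt( 13),sqrt(14) , 3* sqrt(2),54*sqrt(11) /11, 98.03, 60*pi] 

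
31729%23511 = 8218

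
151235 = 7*21605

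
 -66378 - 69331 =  - 135709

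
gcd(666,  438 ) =6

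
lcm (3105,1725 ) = 15525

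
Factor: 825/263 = 3^1*5^2*11^1*263^ (- 1)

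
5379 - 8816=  - 3437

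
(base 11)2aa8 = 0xF96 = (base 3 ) 12110210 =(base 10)3990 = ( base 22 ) 858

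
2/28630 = 1/14315 = 0.00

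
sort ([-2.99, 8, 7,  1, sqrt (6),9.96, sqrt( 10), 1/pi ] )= [ - 2.99, 1/pi, 1, sqrt( 6), sqrt (10), 7 , 8,9.96 ] 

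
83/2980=83/2980  =  0.03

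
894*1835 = 1640490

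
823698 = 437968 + 385730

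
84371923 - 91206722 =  - 6834799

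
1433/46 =31+ 7/46 = 31.15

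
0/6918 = 0 = 0.00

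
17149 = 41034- 23885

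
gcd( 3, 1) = 1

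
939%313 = 0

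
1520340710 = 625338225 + 895002485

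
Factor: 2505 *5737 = 3^1*5^1 *167^1*5737^1 = 14371185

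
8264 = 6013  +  2251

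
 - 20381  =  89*( -229) 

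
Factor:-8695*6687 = - 3^2*5^1*37^1*47^1*743^1= - 58143465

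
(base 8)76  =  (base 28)26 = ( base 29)24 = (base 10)62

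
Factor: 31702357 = 31702357^1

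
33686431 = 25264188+8422243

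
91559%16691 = 8104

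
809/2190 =809/2190= 0.37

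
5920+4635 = 10555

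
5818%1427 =110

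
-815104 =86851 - 901955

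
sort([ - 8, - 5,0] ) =[-8 , - 5, 0]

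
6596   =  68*97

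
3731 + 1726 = 5457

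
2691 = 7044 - 4353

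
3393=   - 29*( - 117)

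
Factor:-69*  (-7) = 483 = 3^1*7^1 * 23^1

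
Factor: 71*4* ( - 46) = - 2^3*23^1*71^1= - 13064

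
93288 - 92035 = 1253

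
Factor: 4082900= 2^2*5^2*40829^1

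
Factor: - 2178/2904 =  - 3/4= - 2^( - 2)*3^1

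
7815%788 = 723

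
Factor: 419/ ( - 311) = - 311^( - 1)*419^1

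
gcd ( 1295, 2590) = 1295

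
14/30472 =7/15236= 0.00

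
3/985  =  3/985 = 0.00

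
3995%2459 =1536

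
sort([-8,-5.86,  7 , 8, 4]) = [  -  8,  -  5.86,4, 7,8 ] 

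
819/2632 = 117/376 = 0.31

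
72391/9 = 8043 + 4/9 = 8043.44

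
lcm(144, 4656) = 13968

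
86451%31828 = 22795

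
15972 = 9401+6571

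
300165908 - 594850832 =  - 294684924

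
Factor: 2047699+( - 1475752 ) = 3^1*190649^1  =  571947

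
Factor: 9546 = 2^1*3^1*37^1*43^1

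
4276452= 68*62889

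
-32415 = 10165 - 42580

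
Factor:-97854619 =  - 97854619^1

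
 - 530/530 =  - 1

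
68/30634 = 2/901 = 0.00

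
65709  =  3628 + 62081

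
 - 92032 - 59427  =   - 151459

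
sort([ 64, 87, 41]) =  [ 41,64, 87 ] 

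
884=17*52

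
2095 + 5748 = 7843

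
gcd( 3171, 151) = 151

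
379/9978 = 379/9978=0.04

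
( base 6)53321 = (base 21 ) g94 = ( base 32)72H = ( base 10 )7249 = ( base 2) 1110001010001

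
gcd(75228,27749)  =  1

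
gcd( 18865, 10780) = 2695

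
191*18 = 3438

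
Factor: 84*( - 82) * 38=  - 261744 = -2^4*3^1 * 7^1*19^1*41^1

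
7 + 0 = 7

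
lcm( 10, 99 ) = 990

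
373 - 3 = 370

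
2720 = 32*85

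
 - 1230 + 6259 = 5029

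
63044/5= 12608+ 4/5 = 12608.80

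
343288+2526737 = 2870025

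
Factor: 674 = 2^1*337^1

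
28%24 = 4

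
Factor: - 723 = - 3^1*241^1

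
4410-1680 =2730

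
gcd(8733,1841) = 1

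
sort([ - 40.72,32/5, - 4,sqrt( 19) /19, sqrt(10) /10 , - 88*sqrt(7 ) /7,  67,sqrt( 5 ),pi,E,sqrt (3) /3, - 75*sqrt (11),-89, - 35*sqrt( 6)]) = [ - 75*sqrt(11),-89, - 35 * sqrt( 6), - 40.72 , - 88*sqrt( 7) /7, - 4 , sqrt( 19)/19,sqrt(10)/10,  sqrt(3 ) /3, sqrt(5),E,pi,32/5,67 ]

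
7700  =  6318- - 1382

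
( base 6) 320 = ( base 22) 5a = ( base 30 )40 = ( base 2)1111000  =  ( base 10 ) 120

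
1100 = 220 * 5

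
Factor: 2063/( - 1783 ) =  - 1783^(  -  1)*2063^1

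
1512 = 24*63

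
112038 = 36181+75857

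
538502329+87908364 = 626410693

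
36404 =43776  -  7372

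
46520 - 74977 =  - 28457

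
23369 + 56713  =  80082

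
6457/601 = 6457/601  =  10.74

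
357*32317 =11537169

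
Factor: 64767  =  3^1 * 21589^1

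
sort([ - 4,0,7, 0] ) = [-4, 0, 0,7 ] 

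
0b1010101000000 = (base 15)192a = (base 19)F16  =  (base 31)5kf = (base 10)5440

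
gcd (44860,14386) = 2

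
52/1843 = 52/1843 = 0.03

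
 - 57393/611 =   -  57393/611 = - 93.93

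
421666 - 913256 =-491590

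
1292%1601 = 1292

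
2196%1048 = 100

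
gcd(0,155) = 155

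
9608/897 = 9608/897  =  10.71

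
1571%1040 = 531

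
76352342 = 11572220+64780122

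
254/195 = 254/195 = 1.30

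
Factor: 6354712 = 2^3*7^2*13^1*29^1*43^1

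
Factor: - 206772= - 2^2*3^1*17231^1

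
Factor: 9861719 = 7^1*1408817^1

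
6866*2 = 13732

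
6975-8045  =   - 1070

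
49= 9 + 40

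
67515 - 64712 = 2803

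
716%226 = 38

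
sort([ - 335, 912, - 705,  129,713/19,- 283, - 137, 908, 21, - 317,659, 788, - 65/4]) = [ - 705, - 335, - 317, - 283, - 137,  -  65/4 , 21,713/19,129 , 659,  788,908,912 ] 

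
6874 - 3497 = 3377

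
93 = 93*1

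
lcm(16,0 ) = 0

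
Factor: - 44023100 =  - 2^2*5^2* 11^1*31^1*1291^1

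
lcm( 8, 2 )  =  8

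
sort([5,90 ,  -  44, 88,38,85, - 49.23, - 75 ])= [-75, - 49.23, - 44, 5,38,  85,  88  ,  90] 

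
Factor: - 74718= - 2^1*3^2*7^1 * 593^1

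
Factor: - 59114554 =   -  2^1 * 23^1*1285099^1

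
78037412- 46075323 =31962089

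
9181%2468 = 1777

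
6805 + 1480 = 8285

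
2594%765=299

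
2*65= 130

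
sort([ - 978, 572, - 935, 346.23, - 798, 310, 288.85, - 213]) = [-978,-935,-798,  -  213, 288.85,310, 346.23, 572]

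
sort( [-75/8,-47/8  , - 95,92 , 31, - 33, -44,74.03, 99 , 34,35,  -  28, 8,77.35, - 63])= [ - 95, - 63, - 44, - 33 , - 28, - 75/8 , - 47/8,  8 , 31, 34,  35,74.03,  77.35,92, 99 ] 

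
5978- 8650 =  - 2672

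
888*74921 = 66529848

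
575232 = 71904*8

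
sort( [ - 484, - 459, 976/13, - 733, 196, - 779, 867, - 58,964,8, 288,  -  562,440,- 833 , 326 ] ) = [ -833, - 779, - 733, - 562,- 484, - 459, - 58, 8, 976/13,196,288, 326, 440, 867, 964 ] 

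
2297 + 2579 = 4876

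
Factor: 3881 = 3881^1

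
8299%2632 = 403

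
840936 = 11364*74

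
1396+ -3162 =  -1766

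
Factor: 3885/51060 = 7/92 = 2^(-2 ) * 7^1*23^( - 1)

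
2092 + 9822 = 11914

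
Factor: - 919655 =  -5^1*11^1*23^1*727^1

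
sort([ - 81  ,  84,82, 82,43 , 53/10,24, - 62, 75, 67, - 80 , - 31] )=[ -81, -80, - 62, - 31,  53/10,24, 43, 67,75 , 82, 82, 84]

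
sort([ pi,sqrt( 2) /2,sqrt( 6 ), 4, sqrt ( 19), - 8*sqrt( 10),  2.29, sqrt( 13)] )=[ - 8*sqrt ( 10 ), sqrt( 2 ) /2,2.29,sqrt( 6) , pi , sqrt( 13 ),4, sqrt(19) ] 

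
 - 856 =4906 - 5762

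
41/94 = 41/94 = 0.44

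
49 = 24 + 25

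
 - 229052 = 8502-237554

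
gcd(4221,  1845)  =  9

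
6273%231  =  36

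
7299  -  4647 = 2652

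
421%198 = 25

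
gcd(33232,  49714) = 134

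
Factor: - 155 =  - 5^1*31^1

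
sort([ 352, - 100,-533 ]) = [  -  533,  -  100,352 ] 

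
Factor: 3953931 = 3^1* 37^1 * 179^1*199^1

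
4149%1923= 303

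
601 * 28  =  16828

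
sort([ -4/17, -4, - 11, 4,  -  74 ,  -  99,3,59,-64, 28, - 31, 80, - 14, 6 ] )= [  -  99, - 74,-64, - 31, - 14, - 11,-4,  -  4/17,3,4, 6, 28, 59 , 80]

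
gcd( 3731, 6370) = 91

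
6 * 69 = 414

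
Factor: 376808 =2^3*19^1*37^1*67^1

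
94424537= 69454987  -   - 24969550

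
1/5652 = 1/5652 = 0.00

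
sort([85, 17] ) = [17,  85]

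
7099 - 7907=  - 808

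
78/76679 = 78/76679 = 0.00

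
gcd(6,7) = 1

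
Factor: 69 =3^1*23^1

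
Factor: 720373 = 720373^1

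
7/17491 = 7/17491  =  0.00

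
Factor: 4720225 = 5^2*349^1*541^1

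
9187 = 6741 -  - 2446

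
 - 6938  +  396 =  - 6542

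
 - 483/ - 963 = 161/321 = 0.50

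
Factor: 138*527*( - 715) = - 2^1*3^1*5^1*11^1*13^1*17^1* 23^1*31^1  =  - 51999090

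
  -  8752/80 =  - 547/5  =  -109.40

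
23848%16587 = 7261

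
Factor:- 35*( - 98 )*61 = 2^1*5^1 * 7^3 * 61^1 =209230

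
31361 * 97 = 3042017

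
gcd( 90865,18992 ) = 1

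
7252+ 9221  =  16473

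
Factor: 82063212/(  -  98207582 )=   -2^1*3^1*7^1*157^ ( - 1 )*28433^(-1) * 88813^1  =  - 3730146/4463981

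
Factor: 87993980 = 2^2*5^1*4399699^1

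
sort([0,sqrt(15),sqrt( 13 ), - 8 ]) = [ - 8 , 0,sqrt(13 ), sqrt(15) ] 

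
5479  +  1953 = 7432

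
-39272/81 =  - 39272/81 = - 484.84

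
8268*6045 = 49980060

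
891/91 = 9 + 72/91 = 9.79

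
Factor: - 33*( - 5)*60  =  9900 = 2^2*3^2*5^2*11^1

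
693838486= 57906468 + 635932018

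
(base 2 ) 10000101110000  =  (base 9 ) 12661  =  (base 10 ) 8560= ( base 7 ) 33646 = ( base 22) hf2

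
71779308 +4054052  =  75833360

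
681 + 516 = 1197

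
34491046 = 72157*478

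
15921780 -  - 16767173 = 32688953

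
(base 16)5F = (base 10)95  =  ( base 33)2T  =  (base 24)3N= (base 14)6B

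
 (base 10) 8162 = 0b1111111100010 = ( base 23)f9k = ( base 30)922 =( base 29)9kd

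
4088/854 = 292/61  =  4.79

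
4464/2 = 2232 = 2232.00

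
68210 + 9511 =77721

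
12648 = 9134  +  3514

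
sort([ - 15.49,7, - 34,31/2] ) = [ - 34, - 15.49, 7,31/2]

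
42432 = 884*48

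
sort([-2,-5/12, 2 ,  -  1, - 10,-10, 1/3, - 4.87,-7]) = [ - 10, - 10, - 7 , - 4.87,-2,  -  1,  -  5/12, 1/3,  2]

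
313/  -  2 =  - 157 + 1/2 = - 156.50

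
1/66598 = 1/66598=0.00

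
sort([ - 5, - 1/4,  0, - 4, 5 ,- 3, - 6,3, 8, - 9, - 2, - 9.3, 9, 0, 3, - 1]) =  [ - 9.3, - 9, - 6, - 5, - 4, - 3, - 2, - 1, - 1/4, 0,0,3, 3,  5,  8,9 ] 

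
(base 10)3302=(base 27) 4E8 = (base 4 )303212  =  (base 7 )12425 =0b110011100110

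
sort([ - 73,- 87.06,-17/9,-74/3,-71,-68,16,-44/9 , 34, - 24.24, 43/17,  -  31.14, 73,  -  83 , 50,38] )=[ - 87.06,-83, - 73 ,-71, - 68, - 31.14, - 74/3,-24.24, - 44/9, - 17/9,43/17, 16,34, 38 , 50, 73] 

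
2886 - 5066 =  - 2180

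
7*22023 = 154161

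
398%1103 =398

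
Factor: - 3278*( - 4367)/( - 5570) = -5^(  -  1 )*11^2*149^1*397^1*557^( - 1)  =  - 7157513/2785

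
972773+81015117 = 81987890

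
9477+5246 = 14723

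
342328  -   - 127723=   470051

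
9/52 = 9/52 = 0.17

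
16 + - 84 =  - 68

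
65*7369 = 478985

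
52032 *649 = 33768768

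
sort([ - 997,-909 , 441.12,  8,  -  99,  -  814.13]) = [- 997, -909,-814.13,-99,8,441.12]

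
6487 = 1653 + 4834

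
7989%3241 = 1507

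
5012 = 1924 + 3088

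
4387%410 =287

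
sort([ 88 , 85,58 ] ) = [ 58, 85,88]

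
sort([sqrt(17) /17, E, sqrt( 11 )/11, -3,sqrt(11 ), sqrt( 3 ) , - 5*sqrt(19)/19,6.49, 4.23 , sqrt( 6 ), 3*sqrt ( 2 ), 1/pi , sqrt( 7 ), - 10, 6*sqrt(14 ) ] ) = [ - 10, - 3, - 5*sqrt(19)/19,sqrt ( 17)/17, sqrt(11) /11, 1/pi, sqrt(3) , sqrt( 6),sqrt( 7 ), E,sqrt(11), 4.23, 3*sqrt( 2), 6.49,6 * sqrt(14 )]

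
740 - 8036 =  - 7296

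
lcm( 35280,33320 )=599760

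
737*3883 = 2861771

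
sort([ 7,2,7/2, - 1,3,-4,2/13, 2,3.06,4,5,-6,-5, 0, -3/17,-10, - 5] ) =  [ - 10,-6 , - 5,  -  5, - 4,-1, - 3/17,0 , 2/13,2,2,3,  3.06,7/2,4, 5,7] 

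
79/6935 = 79/6935 = 0.01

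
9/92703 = 3/30901 =0.00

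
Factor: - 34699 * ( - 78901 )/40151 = 7^1*4957^1 * 40151^( - 1)*78901^1 = 2737785799/40151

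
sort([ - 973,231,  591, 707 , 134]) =[-973 , 134,231 , 591 , 707] 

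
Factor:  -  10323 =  - 3^2*31^1*37^1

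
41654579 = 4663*8933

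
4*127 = 508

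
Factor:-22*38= - 2^2*11^1*19^1  =  -836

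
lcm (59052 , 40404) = 767676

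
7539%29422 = 7539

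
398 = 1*398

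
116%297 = 116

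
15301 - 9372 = 5929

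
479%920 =479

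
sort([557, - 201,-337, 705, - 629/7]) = [ - 337, - 201,-629/7,557,705 ] 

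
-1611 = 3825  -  5436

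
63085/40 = 12617/8 = 1577.12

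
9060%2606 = 1242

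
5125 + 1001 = 6126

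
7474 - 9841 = -2367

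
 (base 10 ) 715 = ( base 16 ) 2cb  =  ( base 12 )4B7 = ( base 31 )N2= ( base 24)15j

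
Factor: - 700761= - 3^1*109^1*2143^1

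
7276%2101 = 973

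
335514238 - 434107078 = - 98592840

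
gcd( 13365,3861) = 297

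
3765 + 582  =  4347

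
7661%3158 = 1345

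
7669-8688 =  -  1019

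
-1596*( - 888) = 1417248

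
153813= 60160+93653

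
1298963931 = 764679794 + 534284137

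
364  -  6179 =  - 5815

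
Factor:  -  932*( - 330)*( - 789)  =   - 2^3* 3^2*5^1*11^1*233^1*263^1 = - 242664840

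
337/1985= 337/1985 = 0.17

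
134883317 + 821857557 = 956740874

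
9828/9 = 1092 = 1092.00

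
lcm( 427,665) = 40565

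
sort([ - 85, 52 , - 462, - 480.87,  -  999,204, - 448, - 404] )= [ - 999, - 480.87 , - 462, - 448, - 404, - 85,52, 204]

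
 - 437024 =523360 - 960384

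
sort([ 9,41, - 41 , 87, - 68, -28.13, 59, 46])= [ - 68, - 41, - 28.13,9, 41, 46,59, 87 ] 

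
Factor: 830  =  2^1 * 5^1*83^1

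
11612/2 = 5806 = 5806.00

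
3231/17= 190 + 1/17 = 190.06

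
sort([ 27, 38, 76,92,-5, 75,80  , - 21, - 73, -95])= [-95, - 73,-21 , - 5,27,38, 75, 76,80 , 92]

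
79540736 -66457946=13082790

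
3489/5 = 697+4/5 = 697.80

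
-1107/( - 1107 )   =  1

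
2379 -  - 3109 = 5488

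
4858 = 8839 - 3981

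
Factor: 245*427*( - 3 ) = - 3^1*5^1*7^3*61^1 = -  313845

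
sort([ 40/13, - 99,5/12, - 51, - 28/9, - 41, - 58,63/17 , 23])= [-99, - 58, - 51, - 41, - 28/9,5/12,40/13 , 63/17,23] 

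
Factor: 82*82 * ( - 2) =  - 2^3*41^2 = -13448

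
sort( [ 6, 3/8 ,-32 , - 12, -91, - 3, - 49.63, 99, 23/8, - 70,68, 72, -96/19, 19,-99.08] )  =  [ - 99.08,  -  91,  -  70,-49.63,  -  32, - 12, - 96/19, - 3,3/8, 23/8,6,19, 68, 72, 99]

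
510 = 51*10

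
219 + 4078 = 4297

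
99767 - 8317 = 91450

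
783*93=72819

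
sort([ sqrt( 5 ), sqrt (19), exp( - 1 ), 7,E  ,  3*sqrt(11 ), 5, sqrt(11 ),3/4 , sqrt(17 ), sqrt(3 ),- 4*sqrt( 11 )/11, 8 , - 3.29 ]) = [ -3.29, - 4 * sqrt( 11 )/11,exp(-1 ), 3/4, sqrt(3), sqrt( 5),E, sqrt( 11 ), sqrt(17),sqrt( 19 ), 5, 7,  8, 3*sqrt(11) ]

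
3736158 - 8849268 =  - 5113110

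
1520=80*19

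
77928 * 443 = 34522104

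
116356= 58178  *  2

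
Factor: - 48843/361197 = -81/599 =- 3^4*599^(-1 )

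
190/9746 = 95/4873 = 0.02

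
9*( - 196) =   -  1764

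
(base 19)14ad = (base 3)102200001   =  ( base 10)8506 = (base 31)8qc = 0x213a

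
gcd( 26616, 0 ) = 26616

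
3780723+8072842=11853565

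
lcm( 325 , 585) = 2925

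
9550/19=502  +  12/19 = 502.63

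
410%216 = 194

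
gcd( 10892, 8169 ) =2723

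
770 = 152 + 618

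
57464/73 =57464/73= 787.18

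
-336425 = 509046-845471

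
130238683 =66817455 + 63421228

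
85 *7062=600270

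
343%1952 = 343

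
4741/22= 215  +  1/2 =215.50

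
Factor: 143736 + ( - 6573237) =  - 3^2*13^1 * 179^1*307^1 = - 6429501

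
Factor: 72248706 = 2^1 * 3^3*1103^1*1213^1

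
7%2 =1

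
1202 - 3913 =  - 2711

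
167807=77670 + 90137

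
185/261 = 185/261 = 0.71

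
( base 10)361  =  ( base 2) 101101001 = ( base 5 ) 2421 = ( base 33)av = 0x169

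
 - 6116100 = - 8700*703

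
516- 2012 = -1496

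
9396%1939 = 1640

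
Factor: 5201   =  7^1*743^1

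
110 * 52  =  5720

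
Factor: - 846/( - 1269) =2/3 = 2^1*3^( - 1)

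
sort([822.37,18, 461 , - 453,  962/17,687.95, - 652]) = [ - 652  ,-453, 18, 962/17,461,687.95, 822.37]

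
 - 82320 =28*(  -  2940 ) 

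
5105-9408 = -4303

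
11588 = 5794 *2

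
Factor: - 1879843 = -7^1*17^1*15797^1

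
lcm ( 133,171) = 1197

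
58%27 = 4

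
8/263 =8/263=0.03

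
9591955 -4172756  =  5419199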